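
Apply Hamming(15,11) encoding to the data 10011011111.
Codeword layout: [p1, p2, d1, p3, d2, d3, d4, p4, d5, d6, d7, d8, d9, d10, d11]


Parity bits: p1=0, p2=1, p3=1, p4=0

011100101011111


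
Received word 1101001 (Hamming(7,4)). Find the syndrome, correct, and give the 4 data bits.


Syndrome = 0: no error detected

Data: 0001 (no errors)


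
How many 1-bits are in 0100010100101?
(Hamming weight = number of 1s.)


Counting 1s in 0100010100101

5


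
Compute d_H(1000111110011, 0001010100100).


XOR: 1001101010111
Count of 1s: 8

8


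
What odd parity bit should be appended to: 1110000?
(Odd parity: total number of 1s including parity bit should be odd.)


Number of 1s in data: 3
Parity bit: 0

0


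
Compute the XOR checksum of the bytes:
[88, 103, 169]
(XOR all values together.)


XOR chain: 88 ^ 103 ^ 169 = 150

150


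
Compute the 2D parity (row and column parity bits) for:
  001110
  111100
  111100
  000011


Row parities: 1000
Column parities: 001101

Row P: 1000, Col P: 001101, Corner: 1


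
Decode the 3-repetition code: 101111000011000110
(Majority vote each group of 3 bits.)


Groups: 101, 111, 000, 011, 000, 110
Majority votes: 110101

110101


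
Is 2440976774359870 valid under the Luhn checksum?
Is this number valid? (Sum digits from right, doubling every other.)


Luhn sum = 84
84 mod 10 = 4

Invalid (Luhn sum mod 10 = 4)


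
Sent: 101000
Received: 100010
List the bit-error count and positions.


XOR: 001010

2 error(s) at position(s): 2, 4


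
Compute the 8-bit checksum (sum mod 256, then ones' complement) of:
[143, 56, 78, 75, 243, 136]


Sum = 731 mod 256 = 219
Complement = 36

36


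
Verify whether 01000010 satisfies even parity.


Number of 1s: 2

Yes, parity is correct (2 ones)


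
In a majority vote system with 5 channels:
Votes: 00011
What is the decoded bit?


Ones: 2 out of 5
Threshold: 3

0 (2/5 voted 1)


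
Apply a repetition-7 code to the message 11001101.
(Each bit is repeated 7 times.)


Each bit -> 7 copies

11111111111111000000000000001111111111111100000001111111


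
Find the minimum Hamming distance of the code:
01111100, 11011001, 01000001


Comparing all pairs, minimum distance: 3
Can detect 2 errors, correct 1 errors

3


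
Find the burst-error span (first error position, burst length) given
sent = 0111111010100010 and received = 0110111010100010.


XOR: 0001000000000000

Burst at position 3, length 1


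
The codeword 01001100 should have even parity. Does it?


Number of 1s: 3

No, parity error (3 ones)


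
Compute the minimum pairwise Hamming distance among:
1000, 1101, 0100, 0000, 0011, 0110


Comparing all pairs, minimum distance: 1
Can detect 0 errors, correct 0 errors

1


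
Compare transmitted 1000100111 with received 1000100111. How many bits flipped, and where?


XOR: 0000000000

0 errors (received matches sent)


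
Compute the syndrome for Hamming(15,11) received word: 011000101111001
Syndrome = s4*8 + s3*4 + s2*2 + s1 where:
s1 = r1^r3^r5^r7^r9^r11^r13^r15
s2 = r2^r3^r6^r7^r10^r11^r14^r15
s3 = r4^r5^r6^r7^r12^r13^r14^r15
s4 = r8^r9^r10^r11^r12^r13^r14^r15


s1=1, s2=0, s3=1, s4=1

Syndrome = 13 (error at position 13)


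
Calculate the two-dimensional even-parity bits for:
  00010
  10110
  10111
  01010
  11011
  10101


Row parities: 110001
Column parities: 00111

Row P: 110001, Col P: 00111, Corner: 1


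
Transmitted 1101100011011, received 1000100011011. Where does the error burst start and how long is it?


XOR: 0101000000000

Burst at position 1, length 3


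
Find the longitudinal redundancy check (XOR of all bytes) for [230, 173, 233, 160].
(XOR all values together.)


XOR chain: 230 ^ 173 ^ 233 ^ 160 = 2

2


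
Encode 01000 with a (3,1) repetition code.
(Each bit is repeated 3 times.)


Each bit -> 3 copies

000111000000000


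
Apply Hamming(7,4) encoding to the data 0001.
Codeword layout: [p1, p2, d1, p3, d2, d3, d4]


Parity bits: p1=1, p2=1, p3=1

1101001


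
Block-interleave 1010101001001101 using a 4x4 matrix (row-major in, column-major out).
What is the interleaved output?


Matrix:
  1010
  1010
  0100
  1101
Read columns: 1101001111000001

1101001111000001


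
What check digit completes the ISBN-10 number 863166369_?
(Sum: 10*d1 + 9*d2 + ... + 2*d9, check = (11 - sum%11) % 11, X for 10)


Weighted sum: 279
279 mod 11 = 4

Check digit: 7


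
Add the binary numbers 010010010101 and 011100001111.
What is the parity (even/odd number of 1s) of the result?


010010010101 = 1173
011100001111 = 1807
Sum = 2980 = 101110100100
1s count = 6

even parity (6 ones in 101110100100)


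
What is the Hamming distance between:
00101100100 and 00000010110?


XOR: 00101110010
Count of 1s: 5

5


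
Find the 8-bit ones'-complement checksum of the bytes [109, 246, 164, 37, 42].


Sum = 598 mod 256 = 86
Complement = 169

169


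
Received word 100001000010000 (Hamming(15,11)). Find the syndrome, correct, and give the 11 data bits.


Syndrome = 12: error at position 12

Data: 00100011000 (corrected bit 12)


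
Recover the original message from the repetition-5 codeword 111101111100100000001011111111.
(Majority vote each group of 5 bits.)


Groups: 11110, 11111, 00100, 00000, 10111, 11111
Majority votes: 110011

110011


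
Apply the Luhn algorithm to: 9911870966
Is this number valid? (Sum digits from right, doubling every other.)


Luhn sum = 53
53 mod 10 = 3

Invalid (Luhn sum mod 10 = 3)


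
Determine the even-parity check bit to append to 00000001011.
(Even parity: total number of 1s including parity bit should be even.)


Number of 1s in data: 3
Parity bit: 1

1


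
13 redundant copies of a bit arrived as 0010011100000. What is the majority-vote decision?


Ones: 4 out of 13
Threshold: 7

0 (4/13 voted 1)


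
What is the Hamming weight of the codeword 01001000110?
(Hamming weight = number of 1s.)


Counting 1s in 01001000110

4


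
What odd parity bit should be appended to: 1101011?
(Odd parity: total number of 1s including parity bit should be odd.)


Number of 1s in data: 5
Parity bit: 0

0


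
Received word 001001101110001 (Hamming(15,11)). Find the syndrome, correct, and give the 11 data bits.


Syndrome = 5: error at position 5

Data: 11111110001 (corrected bit 5)


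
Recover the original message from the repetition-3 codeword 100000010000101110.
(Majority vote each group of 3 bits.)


Groups: 100, 000, 010, 000, 101, 110
Majority votes: 000011

000011


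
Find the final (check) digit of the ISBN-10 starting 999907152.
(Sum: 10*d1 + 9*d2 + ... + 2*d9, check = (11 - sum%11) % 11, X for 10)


Weighted sum: 364
364 mod 11 = 1

Check digit: X


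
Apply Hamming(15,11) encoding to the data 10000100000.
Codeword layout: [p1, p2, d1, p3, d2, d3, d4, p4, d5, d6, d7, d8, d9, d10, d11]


Parity bits: p1=1, p2=0, p3=0, p4=1

101000010100000


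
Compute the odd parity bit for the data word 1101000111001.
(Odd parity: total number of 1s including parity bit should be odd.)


Number of 1s in data: 7
Parity bit: 0

0


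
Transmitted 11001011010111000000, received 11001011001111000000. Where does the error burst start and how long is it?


XOR: 00000000011000000000

Burst at position 9, length 2


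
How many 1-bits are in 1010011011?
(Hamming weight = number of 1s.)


Counting 1s in 1010011011

6


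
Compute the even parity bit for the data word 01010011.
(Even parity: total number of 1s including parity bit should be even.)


Number of 1s in data: 4
Parity bit: 0

0


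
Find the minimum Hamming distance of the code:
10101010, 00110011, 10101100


Comparing all pairs, minimum distance: 2
Can detect 1 errors, correct 0 errors

2


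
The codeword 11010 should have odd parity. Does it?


Number of 1s: 3

Yes, parity is correct (3 ones)


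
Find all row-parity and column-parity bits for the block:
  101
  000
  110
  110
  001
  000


Row parities: 000010
Column parities: 100

Row P: 000010, Col P: 100, Corner: 1


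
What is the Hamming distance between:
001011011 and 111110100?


XOR: 110101111
Count of 1s: 7

7


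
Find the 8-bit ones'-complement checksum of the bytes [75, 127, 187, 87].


Sum = 476 mod 256 = 220
Complement = 35

35


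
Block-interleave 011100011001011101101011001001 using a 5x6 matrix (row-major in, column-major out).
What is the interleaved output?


Matrix:
  011100
  011001
  011101
  101011
  001001
Read columns: 000101110011111101000001001111

000101110011111101000001001111


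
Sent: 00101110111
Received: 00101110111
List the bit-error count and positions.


XOR: 00000000000

0 errors (received matches sent)


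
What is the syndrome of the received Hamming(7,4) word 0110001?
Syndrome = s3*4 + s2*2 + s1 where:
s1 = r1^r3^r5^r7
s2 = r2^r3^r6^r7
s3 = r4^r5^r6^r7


s1=0, s2=1, s3=1

Syndrome = 6 (error at position 6)


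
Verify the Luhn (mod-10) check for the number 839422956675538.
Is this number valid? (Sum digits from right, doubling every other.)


Luhn sum = 83
83 mod 10 = 3

Invalid (Luhn sum mod 10 = 3)


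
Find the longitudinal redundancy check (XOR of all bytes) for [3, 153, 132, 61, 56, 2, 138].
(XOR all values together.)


XOR chain: 3 ^ 153 ^ 132 ^ 61 ^ 56 ^ 2 ^ 138 = 147

147


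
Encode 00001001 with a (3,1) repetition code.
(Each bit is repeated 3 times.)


Each bit -> 3 copies

000000000000111000000111


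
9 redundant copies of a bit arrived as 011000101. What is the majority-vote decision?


Ones: 4 out of 9
Threshold: 5

0 (4/9 voted 1)


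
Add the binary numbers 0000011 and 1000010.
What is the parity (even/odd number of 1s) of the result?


0000011 = 3
1000010 = 66
Sum = 69 = 1000101
1s count = 3

odd parity (3 ones in 1000101)


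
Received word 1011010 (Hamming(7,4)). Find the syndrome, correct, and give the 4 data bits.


Syndrome = 0: no error detected

Data: 1010 (no errors)


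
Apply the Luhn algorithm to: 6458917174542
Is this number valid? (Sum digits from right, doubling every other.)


Luhn sum = 76
76 mod 10 = 6

Invalid (Luhn sum mod 10 = 6)


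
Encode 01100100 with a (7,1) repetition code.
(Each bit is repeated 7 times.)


Each bit -> 7 copies

00000001111111111111100000000000000111111100000000000000


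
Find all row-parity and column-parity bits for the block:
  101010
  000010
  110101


Row parities: 110
Column parities: 011101

Row P: 110, Col P: 011101, Corner: 0


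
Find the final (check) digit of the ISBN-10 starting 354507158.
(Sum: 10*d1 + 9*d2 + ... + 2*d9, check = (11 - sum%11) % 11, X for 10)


Weighted sum: 212
212 mod 11 = 3

Check digit: 8


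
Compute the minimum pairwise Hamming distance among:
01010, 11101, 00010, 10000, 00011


Comparing all pairs, minimum distance: 1
Can detect 0 errors, correct 0 errors

1


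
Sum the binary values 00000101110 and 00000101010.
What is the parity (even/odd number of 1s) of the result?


00000101110 = 46
00000101010 = 42
Sum = 88 = 1011000
1s count = 3

odd parity (3 ones in 1011000)


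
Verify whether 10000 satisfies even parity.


Number of 1s: 1

No, parity error (1 ones)


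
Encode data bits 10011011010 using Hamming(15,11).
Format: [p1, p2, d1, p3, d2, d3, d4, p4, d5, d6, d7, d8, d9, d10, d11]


Parity bits: p1=0, p2=0, p3=1, p4=0

001100101011010


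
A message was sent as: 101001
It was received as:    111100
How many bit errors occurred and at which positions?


XOR: 010101

3 error(s) at position(s): 1, 3, 5


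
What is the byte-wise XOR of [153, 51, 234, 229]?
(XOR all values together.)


XOR chain: 153 ^ 51 ^ 234 ^ 229 = 165

165


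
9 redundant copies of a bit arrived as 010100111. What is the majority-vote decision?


Ones: 5 out of 9
Threshold: 5

1 (5/9 voted 1)


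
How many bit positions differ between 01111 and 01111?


XOR: 00000
Count of 1s: 0

0


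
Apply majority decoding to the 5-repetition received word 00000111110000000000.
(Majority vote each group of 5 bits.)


Groups: 00000, 11111, 00000, 00000
Majority votes: 0100

0100


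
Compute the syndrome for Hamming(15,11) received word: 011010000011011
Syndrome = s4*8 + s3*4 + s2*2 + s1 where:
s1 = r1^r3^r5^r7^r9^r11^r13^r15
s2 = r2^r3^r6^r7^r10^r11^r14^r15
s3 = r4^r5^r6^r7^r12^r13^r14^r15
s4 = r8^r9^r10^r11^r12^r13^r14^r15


s1=0, s2=1, s3=0, s4=0

Syndrome = 2 (error at position 2)


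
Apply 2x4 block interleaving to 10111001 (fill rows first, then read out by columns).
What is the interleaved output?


Matrix:
  1011
  1001
Read columns: 11001011

11001011


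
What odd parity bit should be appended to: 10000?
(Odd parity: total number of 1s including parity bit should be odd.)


Number of 1s in data: 1
Parity bit: 0

0


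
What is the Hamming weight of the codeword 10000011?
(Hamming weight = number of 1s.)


Counting 1s in 10000011

3


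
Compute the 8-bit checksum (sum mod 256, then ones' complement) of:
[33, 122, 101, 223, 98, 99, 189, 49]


Sum = 914 mod 256 = 146
Complement = 109

109


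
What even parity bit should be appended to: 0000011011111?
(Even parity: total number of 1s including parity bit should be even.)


Number of 1s in data: 7
Parity bit: 1

1


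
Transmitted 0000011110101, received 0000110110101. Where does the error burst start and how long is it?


XOR: 0000101000000

Burst at position 4, length 3


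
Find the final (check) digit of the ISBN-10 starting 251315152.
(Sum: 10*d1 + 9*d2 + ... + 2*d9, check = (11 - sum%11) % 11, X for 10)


Weighted sum: 148
148 mod 11 = 5

Check digit: 6


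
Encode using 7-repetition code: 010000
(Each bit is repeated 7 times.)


Each bit -> 7 copies

000000011111110000000000000000000000000000


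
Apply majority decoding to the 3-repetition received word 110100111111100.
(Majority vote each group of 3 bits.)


Groups: 110, 100, 111, 111, 100
Majority votes: 10110

10110


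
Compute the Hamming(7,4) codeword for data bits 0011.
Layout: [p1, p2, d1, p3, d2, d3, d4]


Parity bits: p1=1, p2=0, p3=0

1000011


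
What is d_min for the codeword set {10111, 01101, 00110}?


Comparing all pairs, minimum distance: 2
Can detect 1 errors, correct 0 errors

2


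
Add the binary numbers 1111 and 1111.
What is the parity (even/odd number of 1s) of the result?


1111 = 15
1111 = 15
Sum = 30 = 11110
1s count = 4

even parity (4 ones in 11110)


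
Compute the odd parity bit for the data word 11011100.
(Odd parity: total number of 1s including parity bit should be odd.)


Number of 1s in data: 5
Parity bit: 0

0


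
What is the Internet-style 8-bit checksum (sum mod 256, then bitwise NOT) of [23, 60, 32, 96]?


Sum = 211 mod 256 = 211
Complement = 44

44


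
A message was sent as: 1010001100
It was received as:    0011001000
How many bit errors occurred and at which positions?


XOR: 1001000100

3 error(s) at position(s): 0, 3, 7


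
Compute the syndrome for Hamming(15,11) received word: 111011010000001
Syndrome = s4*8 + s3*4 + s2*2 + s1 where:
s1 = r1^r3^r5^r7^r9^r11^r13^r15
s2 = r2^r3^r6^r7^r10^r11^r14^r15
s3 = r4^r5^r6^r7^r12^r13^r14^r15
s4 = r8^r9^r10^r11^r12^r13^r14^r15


s1=0, s2=0, s3=1, s4=0

Syndrome = 4 (error at position 4)


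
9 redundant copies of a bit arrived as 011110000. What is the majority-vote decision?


Ones: 4 out of 9
Threshold: 5

0 (4/9 voted 1)


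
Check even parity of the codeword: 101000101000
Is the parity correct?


Number of 1s: 4

Yes, parity is correct (4 ones)


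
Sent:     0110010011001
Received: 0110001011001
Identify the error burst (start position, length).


XOR: 0000011000000

Burst at position 5, length 2


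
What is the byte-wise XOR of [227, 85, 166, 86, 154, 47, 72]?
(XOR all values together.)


XOR chain: 227 ^ 85 ^ 166 ^ 86 ^ 154 ^ 47 ^ 72 = 187

187


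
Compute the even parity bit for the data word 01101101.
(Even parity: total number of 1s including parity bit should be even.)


Number of 1s in data: 5
Parity bit: 1

1


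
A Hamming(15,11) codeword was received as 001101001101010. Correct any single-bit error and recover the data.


Syndrome = 0: no error detected

Data: 10101101010 (no errors)


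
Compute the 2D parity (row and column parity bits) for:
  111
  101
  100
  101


Row parities: 1010
Column parities: 011

Row P: 1010, Col P: 011, Corner: 0


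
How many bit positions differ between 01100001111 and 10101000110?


XOR: 11001001001
Count of 1s: 5

5


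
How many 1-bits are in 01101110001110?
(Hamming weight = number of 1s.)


Counting 1s in 01101110001110

8


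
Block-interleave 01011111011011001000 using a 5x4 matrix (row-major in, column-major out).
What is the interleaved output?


Matrix:
  0101
  1111
  0110
  1100
  1000
Read columns: 01011111100110011000

01011111100110011000


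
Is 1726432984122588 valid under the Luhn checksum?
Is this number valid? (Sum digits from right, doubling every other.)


Luhn sum = 82
82 mod 10 = 2

Invalid (Luhn sum mod 10 = 2)


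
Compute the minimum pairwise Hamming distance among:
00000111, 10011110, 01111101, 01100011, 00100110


Comparing all pairs, minimum distance: 2
Can detect 1 errors, correct 0 errors

2


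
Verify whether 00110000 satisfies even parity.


Number of 1s: 2

Yes, parity is correct (2 ones)


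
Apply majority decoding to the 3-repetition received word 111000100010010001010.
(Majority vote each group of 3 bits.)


Groups: 111, 000, 100, 010, 010, 001, 010
Majority votes: 1000000

1000000


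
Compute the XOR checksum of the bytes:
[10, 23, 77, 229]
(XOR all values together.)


XOR chain: 10 ^ 23 ^ 77 ^ 229 = 181

181


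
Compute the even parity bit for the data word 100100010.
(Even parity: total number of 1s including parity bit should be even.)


Number of 1s in data: 3
Parity bit: 1

1


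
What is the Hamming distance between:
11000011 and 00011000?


XOR: 11011011
Count of 1s: 6

6


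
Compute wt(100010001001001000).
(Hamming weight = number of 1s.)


Counting 1s in 100010001001001000

5


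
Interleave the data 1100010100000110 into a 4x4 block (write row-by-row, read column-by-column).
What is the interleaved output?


Matrix:
  1100
  0101
  0000
  0110
Read columns: 1000110100010100

1000110100010100


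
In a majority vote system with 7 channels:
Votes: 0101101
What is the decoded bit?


Ones: 4 out of 7
Threshold: 4

1 (4/7 voted 1)


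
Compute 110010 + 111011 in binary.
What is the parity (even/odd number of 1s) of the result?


110010 = 50
111011 = 59
Sum = 109 = 1101101
1s count = 5

odd parity (5 ones in 1101101)


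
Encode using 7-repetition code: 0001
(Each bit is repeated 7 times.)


Each bit -> 7 copies

0000000000000000000001111111


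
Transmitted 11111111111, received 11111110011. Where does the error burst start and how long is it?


XOR: 00000001100

Burst at position 7, length 2


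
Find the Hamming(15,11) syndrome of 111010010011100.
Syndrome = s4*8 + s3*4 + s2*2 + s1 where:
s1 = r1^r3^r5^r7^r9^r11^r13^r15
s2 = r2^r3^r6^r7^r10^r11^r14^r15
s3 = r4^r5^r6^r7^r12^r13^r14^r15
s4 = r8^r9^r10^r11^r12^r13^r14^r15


s1=1, s2=1, s3=1, s4=0

Syndrome = 7 (error at position 7)


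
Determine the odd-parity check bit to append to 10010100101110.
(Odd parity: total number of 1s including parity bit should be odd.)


Number of 1s in data: 7
Parity bit: 0

0


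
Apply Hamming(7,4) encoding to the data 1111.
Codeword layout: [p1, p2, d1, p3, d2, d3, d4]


Parity bits: p1=1, p2=1, p3=1

1111111


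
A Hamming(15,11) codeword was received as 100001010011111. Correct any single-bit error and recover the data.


Syndrome = 4: error at position 4

Data: 00100011111 (corrected bit 4)


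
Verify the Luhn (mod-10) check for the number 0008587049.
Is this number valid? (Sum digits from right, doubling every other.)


Luhn sum = 39
39 mod 10 = 9

Invalid (Luhn sum mod 10 = 9)


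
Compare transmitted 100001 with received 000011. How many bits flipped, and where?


XOR: 100010

2 error(s) at position(s): 0, 4


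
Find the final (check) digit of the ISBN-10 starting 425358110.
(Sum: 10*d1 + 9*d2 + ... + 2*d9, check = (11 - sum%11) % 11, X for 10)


Weighted sum: 196
196 mod 11 = 9

Check digit: 2


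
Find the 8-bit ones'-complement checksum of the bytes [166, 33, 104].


Sum = 303 mod 256 = 47
Complement = 208

208


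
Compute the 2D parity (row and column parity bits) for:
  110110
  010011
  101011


Row parities: 010
Column parities: 001110

Row P: 010, Col P: 001110, Corner: 1


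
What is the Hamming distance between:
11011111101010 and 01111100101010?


XOR: 10100011000000
Count of 1s: 4

4


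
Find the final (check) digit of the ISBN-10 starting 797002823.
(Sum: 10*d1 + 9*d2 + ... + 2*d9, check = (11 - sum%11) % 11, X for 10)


Weighted sum: 261
261 mod 11 = 8

Check digit: 3


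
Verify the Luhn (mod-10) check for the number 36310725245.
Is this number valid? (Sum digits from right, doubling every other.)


Luhn sum = 34
34 mod 10 = 4

Invalid (Luhn sum mod 10 = 4)


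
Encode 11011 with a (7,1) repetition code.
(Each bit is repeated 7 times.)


Each bit -> 7 copies

11111111111111000000011111111111111


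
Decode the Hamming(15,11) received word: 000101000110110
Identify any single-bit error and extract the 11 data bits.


Syndrome = 0: no error detected

Data: 00100110110 (no errors)


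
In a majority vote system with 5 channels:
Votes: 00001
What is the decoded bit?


Ones: 1 out of 5
Threshold: 3

0 (1/5 voted 1)


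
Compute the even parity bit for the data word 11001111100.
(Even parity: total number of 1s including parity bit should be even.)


Number of 1s in data: 7
Parity bit: 1

1


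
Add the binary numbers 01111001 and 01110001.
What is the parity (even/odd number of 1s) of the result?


01111001 = 121
01110001 = 113
Sum = 234 = 11101010
1s count = 5

odd parity (5 ones in 11101010)


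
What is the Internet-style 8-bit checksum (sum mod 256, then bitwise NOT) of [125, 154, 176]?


Sum = 455 mod 256 = 199
Complement = 56

56


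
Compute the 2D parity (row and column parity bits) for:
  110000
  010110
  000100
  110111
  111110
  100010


Row parities: 011110
Column parities: 001001

Row P: 011110, Col P: 001001, Corner: 0


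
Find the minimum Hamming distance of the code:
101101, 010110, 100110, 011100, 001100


Comparing all pairs, minimum distance: 1
Can detect 0 errors, correct 0 errors

1


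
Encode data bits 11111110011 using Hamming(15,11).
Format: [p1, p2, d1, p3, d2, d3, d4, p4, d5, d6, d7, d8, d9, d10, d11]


Parity bits: p1=0, p2=1, p3=1, p4=1

011111111110011


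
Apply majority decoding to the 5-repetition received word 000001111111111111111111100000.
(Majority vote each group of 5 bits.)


Groups: 00000, 11111, 11111, 11111, 11111, 00000
Majority votes: 011110

011110


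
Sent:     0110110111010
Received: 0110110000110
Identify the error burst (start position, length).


XOR: 0000000111100

Burst at position 7, length 4


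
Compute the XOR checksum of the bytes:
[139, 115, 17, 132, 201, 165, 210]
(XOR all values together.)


XOR chain: 139 ^ 115 ^ 17 ^ 132 ^ 201 ^ 165 ^ 210 = 211

211


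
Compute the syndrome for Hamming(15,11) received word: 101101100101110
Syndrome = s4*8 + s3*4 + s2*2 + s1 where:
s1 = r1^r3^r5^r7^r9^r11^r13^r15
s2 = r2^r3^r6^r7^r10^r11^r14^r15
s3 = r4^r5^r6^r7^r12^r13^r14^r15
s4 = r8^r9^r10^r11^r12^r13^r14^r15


s1=0, s2=1, s3=0, s4=0

Syndrome = 2 (error at position 2)


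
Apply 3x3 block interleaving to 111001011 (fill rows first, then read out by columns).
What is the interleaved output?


Matrix:
  111
  001
  011
Read columns: 100101111

100101111


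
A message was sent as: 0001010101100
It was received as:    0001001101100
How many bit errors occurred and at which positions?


XOR: 0000011000000

2 error(s) at position(s): 5, 6


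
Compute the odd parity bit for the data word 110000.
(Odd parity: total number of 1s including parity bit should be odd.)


Number of 1s in data: 2
Parity bit: 1

1


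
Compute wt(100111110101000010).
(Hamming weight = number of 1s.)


Counting 1s in 100111110101000010

9


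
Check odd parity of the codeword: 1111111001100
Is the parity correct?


Number of 1s: 9

Yes, parity is correct (9 ones)


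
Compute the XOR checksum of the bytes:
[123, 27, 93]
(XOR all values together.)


XOR chain: 123 ^ 27 ^ 93 = 61

61


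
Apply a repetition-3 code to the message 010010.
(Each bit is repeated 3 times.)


Each bit -> 3 copies

000111000000111000


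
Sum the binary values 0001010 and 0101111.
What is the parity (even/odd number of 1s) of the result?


0001010 = 10
0101111 = 47
Sum = 57 = 111001
1s count = 4

even parity (4 ones in 111001)


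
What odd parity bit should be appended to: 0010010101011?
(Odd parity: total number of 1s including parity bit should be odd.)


Number of 1s in data: 6
Parity bit: 1

1


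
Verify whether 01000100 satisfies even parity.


Number of 1s: 2

Yes, parity is correct (2 ones)


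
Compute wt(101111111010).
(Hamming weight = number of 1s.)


Counting 1s in 101111111010

9


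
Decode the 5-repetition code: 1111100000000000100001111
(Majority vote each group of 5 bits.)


Groups: 11111, 00000, 00000, 01000, 01111
Majority votes: 10001

10001


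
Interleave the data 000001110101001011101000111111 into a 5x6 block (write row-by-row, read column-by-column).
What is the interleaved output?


Matrix:
  000001
  110101
  001011
  101000
  111111
Read columns: 010110100100111010010010111101

010110100100111010010010111101


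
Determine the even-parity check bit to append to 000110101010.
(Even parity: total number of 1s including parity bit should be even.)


Number of 1s in data: 5
Parity bit: 1

1


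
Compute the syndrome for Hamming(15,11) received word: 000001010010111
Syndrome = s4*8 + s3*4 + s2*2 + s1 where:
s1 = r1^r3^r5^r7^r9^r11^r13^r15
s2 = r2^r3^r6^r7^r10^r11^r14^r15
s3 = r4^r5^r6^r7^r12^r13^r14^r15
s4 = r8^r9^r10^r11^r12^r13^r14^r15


s1=1, s2=0, s3=0, s4=1

Syndrome = 9 (error at position 9)


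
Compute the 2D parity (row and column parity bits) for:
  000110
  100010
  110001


Row parities: 001
Column parities: 010101

Row P: 001, Col P: 010101, Corner: 1


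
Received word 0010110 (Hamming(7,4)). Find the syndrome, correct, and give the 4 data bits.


Syndrome = 0: no error detected

Data: 1110 (no errors)


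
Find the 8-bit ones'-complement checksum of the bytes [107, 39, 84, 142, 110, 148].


Sum = 630 mod 256 = 118
Complement = 137

137


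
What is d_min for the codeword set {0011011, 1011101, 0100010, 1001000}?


Comparing all pairs, minimum distance: 3
Can detect 2 errors, correct 1 errors

3


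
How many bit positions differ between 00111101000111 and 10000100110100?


XOR: 10111001110011
Count of 1s: 9

9


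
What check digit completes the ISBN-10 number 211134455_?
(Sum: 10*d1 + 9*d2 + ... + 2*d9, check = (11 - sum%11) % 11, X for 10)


Weighted sum: 123
123 mod 11 = 2

Check digit: 9


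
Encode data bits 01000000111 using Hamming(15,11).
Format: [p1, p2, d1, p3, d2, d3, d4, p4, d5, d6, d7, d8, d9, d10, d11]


Parity bits: p1=1, p2=0, p3=0, p4=1

100010010000111


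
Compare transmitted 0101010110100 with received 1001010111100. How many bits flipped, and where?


XOR: 1100000001000

3 error(s) at position(s): 0, 1, 9


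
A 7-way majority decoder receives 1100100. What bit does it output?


Ones: 3 out of 7
Threshold: 4

0 (3/7 voted 1)


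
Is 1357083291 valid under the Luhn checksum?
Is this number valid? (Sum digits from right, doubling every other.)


Luhn sum = 39
39 mod 10 = 9

Invalid (Luhn sum mod 10 = 9)


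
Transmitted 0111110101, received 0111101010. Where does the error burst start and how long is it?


XOR: 0000011111

Burst at position 5, length 5


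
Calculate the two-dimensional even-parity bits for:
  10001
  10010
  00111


Row parities: 001
Column parities: 00100

Row P: 001, Col P: 00100, Corner: 1


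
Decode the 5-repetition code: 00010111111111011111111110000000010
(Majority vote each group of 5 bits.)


Groups: 00010, 11111, 11110, 11111, 11111, 00000, 00010
Majority votes: 0111100

0111100


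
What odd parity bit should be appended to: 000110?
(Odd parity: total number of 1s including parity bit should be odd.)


Number of 1s in data: 2
Parity bit: 1

1


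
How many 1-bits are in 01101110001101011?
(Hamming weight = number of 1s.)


Counting 1s in 01101110001101011

10


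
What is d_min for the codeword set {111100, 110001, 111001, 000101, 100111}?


Comparing all pairs, minimum distance: 1
Can detect 0 errors, correct 0 errors

1


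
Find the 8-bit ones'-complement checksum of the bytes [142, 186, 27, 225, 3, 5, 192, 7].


Sum = 787 mod 256 = 19
Complement = 236

236


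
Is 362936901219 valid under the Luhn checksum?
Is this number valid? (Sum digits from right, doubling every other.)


Luhn sum = 61
61 mod 10 = 1

Invalid (Luhn sum mod 10 = 1)


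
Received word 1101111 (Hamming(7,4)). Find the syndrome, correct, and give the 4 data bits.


Syndrome = 3: error at position 3

Data: 1111 (corrected bit 3)


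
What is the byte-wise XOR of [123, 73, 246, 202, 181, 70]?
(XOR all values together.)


XOR chain: 123 ^ 73 ^ 246 ^ 202 ^ 181 ^ 70 = 253

253


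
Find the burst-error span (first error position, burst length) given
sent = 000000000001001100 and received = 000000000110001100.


XOR: 000000000111000000

Burst at position 9, length 3


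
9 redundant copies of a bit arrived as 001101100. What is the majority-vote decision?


Ones: 4 out of 9
Threshold: 5

0 (4/9 voted 1)


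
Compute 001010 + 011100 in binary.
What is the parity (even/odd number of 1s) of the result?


001010 = 10
011100 = 28
Sum = 38 = 100110
1s count = 3

odd parity (3 ones in 100110)


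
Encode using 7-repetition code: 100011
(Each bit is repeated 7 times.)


Each bit -> 7 copies

111111100000000000000000000011111111111111


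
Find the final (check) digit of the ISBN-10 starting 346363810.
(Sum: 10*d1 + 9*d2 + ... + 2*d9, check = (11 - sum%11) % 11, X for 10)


Weighted sum: 221
221 mod 11 = 1

Check digit: X


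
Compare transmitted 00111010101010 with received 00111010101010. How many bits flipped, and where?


XOR: 00000000000000

0 errors (received matches sent)


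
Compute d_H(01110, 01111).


XOR: 00001
Count of 1s: 1

1


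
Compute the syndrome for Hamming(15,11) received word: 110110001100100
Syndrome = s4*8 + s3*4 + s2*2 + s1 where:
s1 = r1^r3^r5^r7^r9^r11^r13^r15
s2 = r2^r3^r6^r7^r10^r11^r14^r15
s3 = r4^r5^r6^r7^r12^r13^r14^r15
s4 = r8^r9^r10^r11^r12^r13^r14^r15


s1=0, s2=0, s3=1, s4=1

Syndrome = 12 (error at position 12)


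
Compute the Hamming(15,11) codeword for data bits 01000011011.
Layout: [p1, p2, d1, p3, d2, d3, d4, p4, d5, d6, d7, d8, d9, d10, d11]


Parity bits: p1=1, p2=1, p3=0, p4=0

110010000011011


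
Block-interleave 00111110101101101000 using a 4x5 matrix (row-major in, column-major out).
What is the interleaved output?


Matrix:
  00111
  11010
  11011
  01000
Read columns: 01100111100011101010

01100111100011101010


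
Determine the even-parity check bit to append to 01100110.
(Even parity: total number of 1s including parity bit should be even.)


Number of 1s in data: 4
Parity bit: 0

0


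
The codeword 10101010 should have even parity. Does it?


Number of 1s: 4

Yes, parity is correct (4 ones)


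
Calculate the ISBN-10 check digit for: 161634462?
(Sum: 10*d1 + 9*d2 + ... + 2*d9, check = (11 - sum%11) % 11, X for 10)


Weighted sum: 190
190 mod 11 = 3

Check digit: 8


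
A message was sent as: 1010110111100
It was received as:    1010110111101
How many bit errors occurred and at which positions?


XOR: 0000000000001

1 error(s) at position(s): 12


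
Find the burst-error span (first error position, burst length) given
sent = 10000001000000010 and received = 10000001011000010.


XOR: 00000000011000000

Burst at position 9, length 2


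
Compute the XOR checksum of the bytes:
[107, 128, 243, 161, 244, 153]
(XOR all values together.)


XOR chain: 107 ^ 128 ^ 243 ^ 161 ^ 244 ^ 153 = 212

212


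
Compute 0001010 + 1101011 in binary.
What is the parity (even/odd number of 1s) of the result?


0001010 = 10
1101011 = 107
Sum = 117 = 1110101
1s count = 5

odd parity (5 ones in 1110101)


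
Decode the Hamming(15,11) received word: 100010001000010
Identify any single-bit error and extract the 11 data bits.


Syndrome = 3: error at position 3

Data: 11001000010 (corrected bit 3)


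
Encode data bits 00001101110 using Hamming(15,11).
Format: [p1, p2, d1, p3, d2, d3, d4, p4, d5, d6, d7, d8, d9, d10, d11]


Parity bits: p1=0, p2=0, p3=1, p4=1

000100011101110


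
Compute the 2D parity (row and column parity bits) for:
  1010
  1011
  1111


Row parities: 010
Column parities: 1110

Row P: 010, Col P: 1110, Corner: 1


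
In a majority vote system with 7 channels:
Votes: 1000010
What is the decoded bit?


Ones: 2 out of 7
Threshold: 4

0 (2/7 voted 1)


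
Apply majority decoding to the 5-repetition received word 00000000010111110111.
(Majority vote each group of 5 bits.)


Groups: 00000, 00001, 01111, 10111
Majority votes: 0011

0011


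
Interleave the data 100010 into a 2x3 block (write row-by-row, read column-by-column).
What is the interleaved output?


Matrix:
  100
  010
Read columns: 100100

100100


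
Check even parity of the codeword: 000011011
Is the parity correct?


Number of 1s: 4

Yes, parity is correct (4 ones)


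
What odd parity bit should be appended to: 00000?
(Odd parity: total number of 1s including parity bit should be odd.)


Number of 1s in data: 0
Parity bit: 1

1


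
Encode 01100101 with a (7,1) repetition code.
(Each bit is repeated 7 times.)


Each bit -> 7 copies

00000001111111111111100000000000000111111100000001111111


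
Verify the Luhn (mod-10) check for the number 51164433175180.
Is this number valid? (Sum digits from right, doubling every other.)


Luhn sum = 49
49 mod 10 = 9

Invalid (Luhn sum mod 10 = 9)


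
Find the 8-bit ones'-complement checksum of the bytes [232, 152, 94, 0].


Sum = 478 mod 256 = 222
Complement = 33

33


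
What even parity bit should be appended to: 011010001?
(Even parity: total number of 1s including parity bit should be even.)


Number of 1s in data: 4
Parity bit: 0

0


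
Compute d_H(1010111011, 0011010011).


XOR: 1001101000
Count of 1s: 4

4


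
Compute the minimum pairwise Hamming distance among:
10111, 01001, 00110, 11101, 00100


Comparing all pairs, minimum distance: 1
Can detect 0 errors, correct 0 errors

1


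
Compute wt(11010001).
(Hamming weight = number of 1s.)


Counting 1s in 11010001

4


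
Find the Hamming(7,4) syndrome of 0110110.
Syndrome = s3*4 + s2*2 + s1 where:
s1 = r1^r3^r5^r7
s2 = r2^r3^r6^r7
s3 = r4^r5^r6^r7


s1=0, s2=1, s3=0

Syndrome = 2 (error at position 2)


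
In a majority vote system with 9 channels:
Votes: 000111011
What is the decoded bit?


Ones: 5 out of 9
Threshold: 5

1 (5/9 voted 1)


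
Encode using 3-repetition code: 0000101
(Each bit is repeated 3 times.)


Each bit -> 3 copies

000000000000111000111


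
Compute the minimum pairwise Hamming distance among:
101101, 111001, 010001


Comparing all pairs, minimum distance: 2
Can detect 1 errors, correct 0 errors

2


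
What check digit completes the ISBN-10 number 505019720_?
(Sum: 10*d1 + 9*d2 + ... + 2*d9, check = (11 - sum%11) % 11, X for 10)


Weighted sum: 175
175 mod 11 = 10

Check digit: 1


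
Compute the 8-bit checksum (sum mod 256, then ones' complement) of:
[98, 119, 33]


Sum = 250 mod 256 = 250
Complement = 5

5


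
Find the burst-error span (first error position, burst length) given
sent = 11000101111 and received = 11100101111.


XOR: 00100000000

Burst at position 2, length 1


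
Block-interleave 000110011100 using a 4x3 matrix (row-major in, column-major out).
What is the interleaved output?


Matrix:
  000
  110
  011
  100
Read columns: 010101100010

010101100010


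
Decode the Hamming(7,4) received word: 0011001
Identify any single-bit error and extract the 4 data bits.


Syndrome = 0: no error detected

Data: 1001 (no errors)


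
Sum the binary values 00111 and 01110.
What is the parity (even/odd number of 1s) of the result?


00111 = 7
01110 = 14
Sum = 21 = 10101
1s count = 3

odd parity (3 ones in 10101)


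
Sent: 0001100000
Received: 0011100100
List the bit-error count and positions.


XOR: 0010000100

2 error(s) at position(s): 2, 7


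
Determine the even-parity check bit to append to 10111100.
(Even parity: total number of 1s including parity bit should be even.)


Number of 1s in data: 5
Parity bit: 1

1


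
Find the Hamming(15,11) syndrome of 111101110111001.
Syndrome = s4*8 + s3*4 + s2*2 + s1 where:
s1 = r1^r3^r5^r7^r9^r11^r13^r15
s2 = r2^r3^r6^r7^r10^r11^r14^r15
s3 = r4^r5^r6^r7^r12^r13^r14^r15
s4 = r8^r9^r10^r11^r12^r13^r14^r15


s1=1, s2=1, s3=1, s4=1

Syndrome = 15 (error at position 15)


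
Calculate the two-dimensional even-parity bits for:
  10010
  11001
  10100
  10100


Row parities: 0100
Column parities: 01011

Row P: 0100, Col P: 01011, Corner: 1


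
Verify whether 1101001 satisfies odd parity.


Number of 1s: 4

No, parity error (4 ones)


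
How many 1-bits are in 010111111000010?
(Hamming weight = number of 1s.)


Counting 1s in 010111111000010

8


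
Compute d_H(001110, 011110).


XOR: 010000
Count of 1s: 1

1


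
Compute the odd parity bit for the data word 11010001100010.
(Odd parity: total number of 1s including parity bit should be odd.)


Number of 1s in data: 6
Parity bit: 1

1


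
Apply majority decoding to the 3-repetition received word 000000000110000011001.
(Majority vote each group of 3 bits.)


Groups: 000, 000, 000, 110, 000, 011, 001
Majority votes: 0001010

0001010


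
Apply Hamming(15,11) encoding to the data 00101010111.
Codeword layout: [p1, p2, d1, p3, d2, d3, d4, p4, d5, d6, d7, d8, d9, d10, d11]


Parity bits: p1=0, p2=0, p3=0, p4=1

000001011010111


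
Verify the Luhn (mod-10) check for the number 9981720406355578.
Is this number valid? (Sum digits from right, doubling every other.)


Luhn sum = 73
73 mod 10 = 3

Invalid (Luhn sum mod 10 = 3)


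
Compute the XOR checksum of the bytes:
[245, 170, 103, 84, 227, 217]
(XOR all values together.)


XOR chain: 245 ^ 170 ^ 103 ^ 84 ^ 227 ^ 217 = 86

86


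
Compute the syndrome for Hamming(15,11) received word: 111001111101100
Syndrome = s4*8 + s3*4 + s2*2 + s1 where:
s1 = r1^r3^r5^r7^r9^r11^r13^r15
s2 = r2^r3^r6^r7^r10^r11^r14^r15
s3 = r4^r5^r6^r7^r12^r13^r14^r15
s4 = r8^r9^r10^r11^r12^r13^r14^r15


s1=1, s2=1, s3=0, s4=1

Syndrome = 11 (error at position 11)


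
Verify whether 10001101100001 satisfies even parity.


Number of 1s: 6

Yes, parity is correct (6 ones)
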